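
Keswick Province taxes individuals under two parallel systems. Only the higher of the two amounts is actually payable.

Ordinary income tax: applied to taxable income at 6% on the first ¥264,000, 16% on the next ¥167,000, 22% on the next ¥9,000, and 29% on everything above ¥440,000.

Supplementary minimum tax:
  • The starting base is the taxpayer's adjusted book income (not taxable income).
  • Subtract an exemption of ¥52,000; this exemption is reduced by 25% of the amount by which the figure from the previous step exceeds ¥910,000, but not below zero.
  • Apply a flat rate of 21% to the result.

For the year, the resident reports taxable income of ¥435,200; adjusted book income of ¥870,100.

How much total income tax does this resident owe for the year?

¥171,801

Ordinary income tax:
  ¥264,000 × 6% = ¥15,840
  ¥167,000 × 16% = ¥26,720
  ¥4,200 × 22% = ¥924
  → ¥43,484

Supplementary minimum tax:
  Base (adjusted book income): ¥870,100
  Exemption: ¥870,100 ≤ ¥910,000, so full ¥52,000 applies
  Base: ¥870,100 − ¥52,000 = ¥818,100
  ¥818,100 × 21% = ¥171,801

¥171,801 > ¥43,484, so the supplementary minimum tax is the binding amount.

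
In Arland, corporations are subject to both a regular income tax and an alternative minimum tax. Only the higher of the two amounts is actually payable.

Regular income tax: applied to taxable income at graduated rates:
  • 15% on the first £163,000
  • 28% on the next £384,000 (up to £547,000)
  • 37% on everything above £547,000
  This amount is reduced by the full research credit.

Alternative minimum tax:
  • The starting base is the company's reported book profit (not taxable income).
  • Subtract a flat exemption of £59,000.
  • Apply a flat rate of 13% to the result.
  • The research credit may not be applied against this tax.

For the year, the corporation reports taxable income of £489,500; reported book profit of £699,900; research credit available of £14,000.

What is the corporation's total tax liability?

£101,870

Alternative minimum tax:
  Base (reported book profit): £699,900
  Less exemption £59,000 → base £640,900
  £640,900 × 13% = £83,317

Regular income tax:
  £163,000 × 15% = £24,450
  £326,500 × 28% = £91,420
  → £115,870
  Less research credit £14,000 → £101,870

£101,870 > £83,317, so the regular income tax governs.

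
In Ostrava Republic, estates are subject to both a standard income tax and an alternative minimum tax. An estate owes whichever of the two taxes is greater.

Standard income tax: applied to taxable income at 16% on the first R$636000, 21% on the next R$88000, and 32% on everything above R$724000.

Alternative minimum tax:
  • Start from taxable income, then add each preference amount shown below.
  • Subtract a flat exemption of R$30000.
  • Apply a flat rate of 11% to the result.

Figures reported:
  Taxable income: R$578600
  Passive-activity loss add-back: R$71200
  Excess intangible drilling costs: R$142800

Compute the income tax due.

Alternative minimum tax:
  Adjusted income: R$578600 + R$71200 + R$142800 = R$792600
  Less exemption R$30000 → base R$762600
  R$762600 × 11% = R$83886

Standard income tax:
  R$578600 × 16% = R$92576

R$92576 > R$83886, so the standard income tax governs.

R$92576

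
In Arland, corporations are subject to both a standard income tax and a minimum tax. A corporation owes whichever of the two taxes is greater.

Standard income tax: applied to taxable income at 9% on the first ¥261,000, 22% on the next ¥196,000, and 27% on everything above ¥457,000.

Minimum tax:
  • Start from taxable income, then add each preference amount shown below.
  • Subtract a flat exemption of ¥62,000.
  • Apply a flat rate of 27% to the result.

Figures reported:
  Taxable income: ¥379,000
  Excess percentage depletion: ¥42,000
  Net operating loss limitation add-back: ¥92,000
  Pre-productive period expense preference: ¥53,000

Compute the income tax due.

¥136,080

Standard income tax:
  ¥261,000 × 9% = ¥23,490
  ¥118,000 × 22% = ¥25,960
  → ¥49,450

Minimum tax:
  Adjusted income: ¥379,000 + ¥42,000 + ¥92,000 + ¥53,000 = ¥566,000
  Less exemption ¥62,000 → base ¥504,000
  ¥504,000 × 27% = ¥136,080

¥136,080 > ¥49,450, so the minimum tax is the binding amount.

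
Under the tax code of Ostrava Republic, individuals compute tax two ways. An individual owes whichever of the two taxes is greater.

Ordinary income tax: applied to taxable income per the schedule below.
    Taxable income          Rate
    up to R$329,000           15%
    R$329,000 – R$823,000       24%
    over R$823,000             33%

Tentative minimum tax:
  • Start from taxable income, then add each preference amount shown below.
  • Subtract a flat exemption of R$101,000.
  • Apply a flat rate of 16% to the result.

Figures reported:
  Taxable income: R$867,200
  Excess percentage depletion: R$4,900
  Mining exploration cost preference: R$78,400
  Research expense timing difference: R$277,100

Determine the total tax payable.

R$182,496

Tentative minimum tax:
  Adjusted income: R$867,200 + R$4,900 + R$78,400 + R$277,100 = R$1,227,600
  Less exemption R$101,000 → base R$1,126,600
  R$1,126,600 × 16% = R$180,256

Ordinary income tax:
  R$329,000 × 15% = R$49,350
  R$494,000 × 24% = R$118,560
  R$44,200 × 33% = R$14,586
  → R$182,496

R$182,496 > R$180,256, so the ordinary income tax governs.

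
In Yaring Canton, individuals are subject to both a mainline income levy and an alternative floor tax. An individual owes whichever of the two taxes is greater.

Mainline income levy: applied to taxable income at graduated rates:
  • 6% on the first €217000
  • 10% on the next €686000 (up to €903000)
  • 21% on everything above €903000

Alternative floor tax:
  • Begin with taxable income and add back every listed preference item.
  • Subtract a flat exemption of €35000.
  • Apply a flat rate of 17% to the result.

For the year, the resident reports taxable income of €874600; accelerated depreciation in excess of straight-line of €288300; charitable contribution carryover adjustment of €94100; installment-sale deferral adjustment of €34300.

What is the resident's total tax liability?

€213571

Alternative floor tax:
  Adjusted income: €874600 + €288300 + €94100 + €34300 = €1291300
  Less exemption €35000 → base €1256300
  €1256300 × 17% = €213571

Mainline income levy:
  €217000 × 6% = €13020
  €657600 × 10% = €65760
  → €78780

€213571 > €78780, so the alternative floor tax is the binding amount.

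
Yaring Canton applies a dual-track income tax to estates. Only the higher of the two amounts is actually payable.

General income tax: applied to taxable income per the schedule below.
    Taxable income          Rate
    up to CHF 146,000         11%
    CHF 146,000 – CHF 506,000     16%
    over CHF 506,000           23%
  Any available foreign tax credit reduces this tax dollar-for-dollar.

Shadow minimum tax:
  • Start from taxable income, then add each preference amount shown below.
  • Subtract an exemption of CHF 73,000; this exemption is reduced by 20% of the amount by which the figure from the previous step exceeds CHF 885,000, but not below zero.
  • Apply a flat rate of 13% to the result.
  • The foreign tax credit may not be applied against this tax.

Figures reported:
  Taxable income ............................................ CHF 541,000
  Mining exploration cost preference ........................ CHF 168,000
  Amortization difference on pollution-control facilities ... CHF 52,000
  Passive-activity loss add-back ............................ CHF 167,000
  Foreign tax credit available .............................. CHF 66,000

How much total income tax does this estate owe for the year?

Shadow minimum tax:
  Adjusted income: CHF 541,000 + CHF 168,000 + CHF 52,000 + CHF 167,000 = CHF 928,000
  Exemption: CHF 73,000 − 20% × (CHF 928,000 − CHF 885,000) = CHF 73,000 − CHF 8,600 = CHF 64,400
  Base: CHF 928,000 − CHF 64,400 = CHF 863,600
  CHF 863,600 × 13% = CHF 112,268

General income tax:
  CHF 146,000 × 11% = CHF 16,060
  CHF 360,000 × 16% = CHF 57,600
  CHF 35,000 × 23% = CHF 8,050
  → CHF 81,710
  Less foreign tax credit CHF 66,000 → CHF 15,710

CHF 112,268 > CHF 15,710, so the shadow minimum tax is the binding amount.

CHF 112,268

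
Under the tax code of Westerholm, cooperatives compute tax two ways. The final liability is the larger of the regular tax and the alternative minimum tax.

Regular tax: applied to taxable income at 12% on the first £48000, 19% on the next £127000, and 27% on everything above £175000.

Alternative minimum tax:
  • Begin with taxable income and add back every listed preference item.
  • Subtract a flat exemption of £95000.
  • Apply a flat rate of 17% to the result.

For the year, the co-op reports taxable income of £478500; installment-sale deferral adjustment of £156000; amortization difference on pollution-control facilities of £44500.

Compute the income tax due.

£111835

Alternative minimum tax:
  Adjusted income: £478500 + £156000 + £44500 = £679000
  Less exemption £95000 → base £584000
  £584000 × 17% = £99280

Regular tax:
  £48000 × 12% = £5760
  £127000 × 19% = £24130
  £303500 × 27% = £81945
  → £111835

£111835 > £99280, so the regular tax governs.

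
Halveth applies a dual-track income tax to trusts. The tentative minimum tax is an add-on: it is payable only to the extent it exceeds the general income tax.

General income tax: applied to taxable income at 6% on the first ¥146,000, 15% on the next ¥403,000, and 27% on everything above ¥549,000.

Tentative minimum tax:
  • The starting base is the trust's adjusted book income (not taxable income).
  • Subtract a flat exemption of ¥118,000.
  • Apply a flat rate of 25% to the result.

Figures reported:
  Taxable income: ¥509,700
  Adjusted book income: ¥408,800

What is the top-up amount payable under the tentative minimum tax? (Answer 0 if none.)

Tentative minimum tax:
  Base (adjusted book income): ¥408,800
  Less exemption ¥118,000 → base ¥290,800
  ¥290,800 × 25% = ¥72,700

General income tax:
  ¥146,000 × 6% = ¥8,760
  ¥363,700 × 15% = ¥54,555
  → ¥63,315

Excess of tentative minimum tax over general income tax: ¥72,700 − ¥63,315 = ¥9,385.

¥9,385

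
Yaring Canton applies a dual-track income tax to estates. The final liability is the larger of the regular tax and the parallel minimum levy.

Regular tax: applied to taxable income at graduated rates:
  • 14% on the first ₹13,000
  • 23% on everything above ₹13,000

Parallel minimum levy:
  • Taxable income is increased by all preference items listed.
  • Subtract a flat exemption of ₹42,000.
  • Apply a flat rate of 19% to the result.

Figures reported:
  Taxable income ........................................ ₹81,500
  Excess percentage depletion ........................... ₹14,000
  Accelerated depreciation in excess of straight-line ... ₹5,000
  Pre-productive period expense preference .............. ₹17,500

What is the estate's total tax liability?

₹17,575

Parallel minimum levy:
  Adjusted income: ₹81,500 + ₹14,000 + ₹5,000 + ₹17,500 = ₹118,000
  Less exemption ₹42,000 → base ₹76,000
  ₹76,000 × 19% = ₹14,440

Regular tax:
  ₹13,000 × 14% = ₹1,820
  ₹68,500 × 23% = ₹15,755
  → ₹17,575

₹17,575 > ₹14,440, so the regular tax governs.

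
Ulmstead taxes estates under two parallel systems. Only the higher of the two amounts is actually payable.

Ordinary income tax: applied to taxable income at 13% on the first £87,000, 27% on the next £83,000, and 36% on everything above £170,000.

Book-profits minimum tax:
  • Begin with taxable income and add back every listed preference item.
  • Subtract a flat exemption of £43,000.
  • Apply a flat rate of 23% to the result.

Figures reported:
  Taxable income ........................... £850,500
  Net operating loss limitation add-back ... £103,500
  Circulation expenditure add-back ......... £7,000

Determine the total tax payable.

£278,700

Ordinary income tax:
  £87,000 × 13% = £11,310
  £83,000 × 27% = £22,410
  £680,500 × 36% = £244,980
  → £278,700

Book-profits minimum tax:
  Adjusted income: £850,500 + £103,500 + £7,000 = £961,000
  Less exemption £43,000 → base £918,000
  £918,000 × 23% = £211,140

£278,700 > £211,140, so the ordinary income tax governs.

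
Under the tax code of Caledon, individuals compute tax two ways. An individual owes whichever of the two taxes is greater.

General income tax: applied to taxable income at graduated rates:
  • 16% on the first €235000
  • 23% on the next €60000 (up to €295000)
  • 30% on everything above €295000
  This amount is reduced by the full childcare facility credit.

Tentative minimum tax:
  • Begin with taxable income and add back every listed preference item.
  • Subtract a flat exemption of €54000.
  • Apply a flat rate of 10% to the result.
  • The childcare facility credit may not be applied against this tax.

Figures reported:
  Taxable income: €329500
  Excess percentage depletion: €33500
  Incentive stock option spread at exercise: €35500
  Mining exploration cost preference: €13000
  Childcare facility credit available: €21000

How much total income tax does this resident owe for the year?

General income tax:
  €235000 × 16% = €37600
  €60000 × 23% = €13800
  €34500 × 30% = €10350
  → €61750
  Less childcare facility credit €21000 → €40750

Tentative minimum tax:
  Adjusted income: €329500 + €33500 + €35500 + €13000 = €411500
  Less exemption €54000 → base €357500
  €357500 × 10% = €35750

€40750 > €35750, so the general income tax governs.

€40750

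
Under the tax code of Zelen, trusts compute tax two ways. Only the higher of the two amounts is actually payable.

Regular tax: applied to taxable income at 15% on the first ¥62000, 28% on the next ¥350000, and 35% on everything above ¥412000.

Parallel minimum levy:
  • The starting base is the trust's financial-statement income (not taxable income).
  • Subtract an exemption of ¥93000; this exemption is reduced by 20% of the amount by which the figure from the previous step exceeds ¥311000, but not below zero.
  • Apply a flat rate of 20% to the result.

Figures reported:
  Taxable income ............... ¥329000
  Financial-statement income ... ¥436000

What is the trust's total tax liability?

¥84060

Regular tax:
  ¥62000 × 15% = ¥9300
  ¥267000 × 28% = ¥74760
  → ¥84060

Parallel minimum levy:
  Base (financial-statement income): ¥436000
  Exemption: ¥93000 − 20% × (¥436000 − ¥311000) = ¥93000 − ¥25000 = ¥68000
  Base: ¥436000 − ¥68000 = ¥368000
  ¥368000 × 20% = ¥73600

¥84060 > ¥73600, so the regular tax governs.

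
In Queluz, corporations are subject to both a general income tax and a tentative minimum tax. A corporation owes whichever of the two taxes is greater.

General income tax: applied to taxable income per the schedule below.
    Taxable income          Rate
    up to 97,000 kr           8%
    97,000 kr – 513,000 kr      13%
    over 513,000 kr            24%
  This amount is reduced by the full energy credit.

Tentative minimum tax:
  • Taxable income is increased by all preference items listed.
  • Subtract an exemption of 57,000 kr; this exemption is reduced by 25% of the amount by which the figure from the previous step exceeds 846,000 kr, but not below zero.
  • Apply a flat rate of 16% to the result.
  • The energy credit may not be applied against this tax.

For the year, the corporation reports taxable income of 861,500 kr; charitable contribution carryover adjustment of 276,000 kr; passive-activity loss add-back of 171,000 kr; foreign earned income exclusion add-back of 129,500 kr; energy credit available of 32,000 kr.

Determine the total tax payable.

230,080 kr

General income tax:
  97,000 kr × 8% = 7,760 kr
  416,000 kr × 13% = 54,080 kr
  348,500 kr × 24% = 83,640 kr
  → 145,480 kr
  Less energy credit 32,000 kr → 113,480 kr

Tentative minimum tax:
  Adjusted income: 861,500 kr + 276,000 kr + 171,000 kr + 129,500 kr = 1,438,000 kr
  Exemption: 25% × (1,438,000 kr − 846,000 kr) = 148,000 kr ≥ 57,000 kr, so the exemption is fully phased out
  Base: 1,438,000 kr − 0 kr = 1,438,000 kr
  1,438,000 kr × 16% = 230,080 kr

230,080 kr > 113,480 kr, so the tentative minimum tax is the binding amount.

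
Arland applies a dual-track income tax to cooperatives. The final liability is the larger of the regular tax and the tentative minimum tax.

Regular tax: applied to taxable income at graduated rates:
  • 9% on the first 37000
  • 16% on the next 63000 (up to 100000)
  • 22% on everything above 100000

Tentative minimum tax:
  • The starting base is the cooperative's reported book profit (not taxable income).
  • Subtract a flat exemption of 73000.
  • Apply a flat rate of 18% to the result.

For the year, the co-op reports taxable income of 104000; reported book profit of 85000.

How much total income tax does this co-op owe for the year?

Regular tax:
  37000 × 9% = 3330
  63000 × 16% = 10080
  4000 × 22% = 880
  → 14290

Tentative minimum tax:
  Base (reported book profit): 85000
  Less exemption 73000 → base 12000
  12000 × 18% = 2160

14290 > 2160, so the regular tax governs.

14290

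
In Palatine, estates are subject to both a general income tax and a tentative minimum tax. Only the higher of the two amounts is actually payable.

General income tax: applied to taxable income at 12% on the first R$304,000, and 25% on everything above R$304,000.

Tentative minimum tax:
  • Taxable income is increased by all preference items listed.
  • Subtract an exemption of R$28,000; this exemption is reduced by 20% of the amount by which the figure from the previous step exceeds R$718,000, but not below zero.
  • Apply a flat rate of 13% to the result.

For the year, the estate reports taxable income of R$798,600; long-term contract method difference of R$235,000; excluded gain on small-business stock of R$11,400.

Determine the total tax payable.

General income tax:
  R$304,000 × 12% = R$36,480
  R$494,600 × 25% = R$123,650
  → R$160,130

Tentative minimum tax:
  Adjusted income: R$798,600 + R$235,000 + R$11,400 = R$1,045,000
  Exemption: 20% × (R$1,045,000 − R$718,000) = R$65,400 ≥ R$28,000, so the exemption is fully phased out
  Base: R$1,045,000 − R$0 = R$1,045,000
  R$1,045,000 × 13% = R$135,850

R$160,130 > R$135,850, so the general income tax governs.

R$160,130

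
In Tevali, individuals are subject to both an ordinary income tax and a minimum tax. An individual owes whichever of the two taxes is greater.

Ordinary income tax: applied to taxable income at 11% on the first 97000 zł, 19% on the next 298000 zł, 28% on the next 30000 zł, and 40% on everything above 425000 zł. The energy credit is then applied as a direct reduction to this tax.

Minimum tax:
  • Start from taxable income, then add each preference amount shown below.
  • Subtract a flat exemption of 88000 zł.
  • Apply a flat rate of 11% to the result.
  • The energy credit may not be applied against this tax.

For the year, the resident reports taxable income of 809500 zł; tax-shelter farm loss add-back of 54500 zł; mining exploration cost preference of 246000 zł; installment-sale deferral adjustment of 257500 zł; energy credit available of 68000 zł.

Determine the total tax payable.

Ordinary income tax:
  97000 zł × 11% = 10670 zł
  298000 zł × 19% = 56620 zł
  30000 zł × 28% = 8400 zł
  384500 zł × 40% = 153800 zł
  → 229490 zł
  Less energy credit 68000 zł → 161490 zł

Minimum tax:
  Adjusted income: 809500 zł + 54500 zł + 246000 zł + 257500 zł = 1367500 zł
  Less exemption 88000 zł → base 1279500 zł
  1279500 zł × 11% = 140745 zł

161490 zł > 140745 zł, so the ordinary income tax governs.

161490 zł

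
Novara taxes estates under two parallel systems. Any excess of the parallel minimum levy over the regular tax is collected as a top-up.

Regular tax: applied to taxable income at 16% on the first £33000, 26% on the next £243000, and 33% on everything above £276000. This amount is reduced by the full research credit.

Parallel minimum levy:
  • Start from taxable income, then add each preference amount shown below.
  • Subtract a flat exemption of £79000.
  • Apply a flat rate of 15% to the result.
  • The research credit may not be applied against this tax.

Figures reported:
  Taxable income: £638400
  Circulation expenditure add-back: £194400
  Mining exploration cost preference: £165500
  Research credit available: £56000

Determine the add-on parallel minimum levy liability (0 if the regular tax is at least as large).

Parallel minimum levy:
  Adjusted income: £638400 + £194400 + £165500 = £998300
  Less exemption £79000 → base £919300
  £919300 × 15% = £137895

Regular tax:
  £33000 × 16% = £5280
  £243000 × 26% = £63180
  £362400 × 33% = £119592
  → £188052
  Less research credit £56000 → £132052

Excess of parallel minimum levy over regular tax: £137895 − £132052 = £5843.

£5843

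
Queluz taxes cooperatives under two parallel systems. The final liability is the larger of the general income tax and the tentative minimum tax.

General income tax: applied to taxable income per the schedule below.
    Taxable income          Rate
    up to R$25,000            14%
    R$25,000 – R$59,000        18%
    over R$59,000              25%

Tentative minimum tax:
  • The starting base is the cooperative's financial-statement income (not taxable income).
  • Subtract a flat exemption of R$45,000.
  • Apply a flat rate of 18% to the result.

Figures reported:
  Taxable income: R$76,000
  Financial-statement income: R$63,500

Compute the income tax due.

R$13,870

Tentative minimum tax:
  Base (financial-statement income): R$63,500
  Less exemption R$45,000 → base R$18,500
  R$18,500 × 18% = R$3,330

General income tax:
  R$25,000 × 14% = R$3,500
  R$34,000 × 18% = R$6,120
  R$17,000 × 25% = R$4,250
  → R$13,870

R$13,870 > R$3,330, so the general income tax governs.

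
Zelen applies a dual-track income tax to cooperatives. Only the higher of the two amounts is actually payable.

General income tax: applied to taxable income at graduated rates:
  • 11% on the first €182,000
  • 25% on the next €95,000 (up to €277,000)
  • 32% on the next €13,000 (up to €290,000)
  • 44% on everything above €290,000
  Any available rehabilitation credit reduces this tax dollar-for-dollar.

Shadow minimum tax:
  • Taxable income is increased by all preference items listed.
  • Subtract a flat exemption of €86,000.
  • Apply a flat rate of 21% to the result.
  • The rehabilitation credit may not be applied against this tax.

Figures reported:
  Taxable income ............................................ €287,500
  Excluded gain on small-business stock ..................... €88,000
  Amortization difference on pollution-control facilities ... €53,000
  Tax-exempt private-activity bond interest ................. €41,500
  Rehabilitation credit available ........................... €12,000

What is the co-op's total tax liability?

Shadow minimum tax:
  Adjusted income: €287,500 + €88,000 + €53,000 + €41,500 = €470,000
  Less exemption €86,000 → base €384,000
  €384,000 × 21% = €80,640

General income tax:
  €182,000 × 11% = €20,020
  €95,000 × 25% = €23,750
  €10,500 × 32% = €3,360
  → €47,130
  Less rehabilitation credit €12,000 → €35,130

€80,640 > €35,130, so the shadow minimum tax is the binding amount.

€80,640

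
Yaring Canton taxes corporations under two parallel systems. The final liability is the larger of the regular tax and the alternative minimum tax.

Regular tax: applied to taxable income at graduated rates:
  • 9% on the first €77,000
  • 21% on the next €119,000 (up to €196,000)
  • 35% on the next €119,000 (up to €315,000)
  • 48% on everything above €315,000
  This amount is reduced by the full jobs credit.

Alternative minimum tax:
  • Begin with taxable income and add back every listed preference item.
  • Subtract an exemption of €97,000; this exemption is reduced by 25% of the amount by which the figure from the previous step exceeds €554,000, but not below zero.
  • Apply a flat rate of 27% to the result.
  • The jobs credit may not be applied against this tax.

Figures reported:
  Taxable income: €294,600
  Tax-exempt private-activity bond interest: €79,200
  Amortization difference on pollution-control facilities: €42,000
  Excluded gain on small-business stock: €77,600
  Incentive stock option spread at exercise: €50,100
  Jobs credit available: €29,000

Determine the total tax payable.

Regular tax:
  €77,000 × 9% = €6,930
  €119,000 × 21% = €24,990
  €98,600 × 35% = €34,510
  → €66,430
  Less jobs credit €29,000 → €37,430

Alternative minimum tax:
  Adjusted income: €294,600 + €79,200 + €42,000 + €77,600 + €50,100 = €543,500
  Exemption: €543,500 ≤ €554,000, so full €97,000 applies
  Base: €543,500 − €97,000 = €446,500
  €446,500 × 27% = €120,555

€120,555 > €37,430, so the alternative minimum tax is the binding amount.

€120,555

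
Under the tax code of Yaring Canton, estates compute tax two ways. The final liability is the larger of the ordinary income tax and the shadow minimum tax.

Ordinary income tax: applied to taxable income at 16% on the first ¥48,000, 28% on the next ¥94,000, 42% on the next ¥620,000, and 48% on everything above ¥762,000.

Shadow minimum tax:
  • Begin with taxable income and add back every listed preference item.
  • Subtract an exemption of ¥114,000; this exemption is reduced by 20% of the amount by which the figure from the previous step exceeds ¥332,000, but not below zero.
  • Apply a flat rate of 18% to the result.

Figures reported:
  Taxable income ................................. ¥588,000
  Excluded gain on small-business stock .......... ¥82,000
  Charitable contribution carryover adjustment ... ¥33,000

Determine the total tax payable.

¥221,320

Shadow minimum tax:
  Adjusted income: ¥588,000 + ¥82,000 + ¥33,000 = ¥703,000
  Exemption: ¥114,000 − 20% × (¥703,000 − ¥332,000) = ¥114,000 − ¥74,200 = ¥39,800
  Base: ¥703,000 − ¥39,800 = ¥663,200
  ¥663,200 × 18% = ¥119,376

Ordinary income tax:
  ¥48,000 × 16% = ¥7,680
  ¥94,000 × 28% = ¥26,320
  ¥446,000 × 42% = ¥187,320
  → ¥221,320

¥221,320 > ¥119,376, so the ordinary income tax governs.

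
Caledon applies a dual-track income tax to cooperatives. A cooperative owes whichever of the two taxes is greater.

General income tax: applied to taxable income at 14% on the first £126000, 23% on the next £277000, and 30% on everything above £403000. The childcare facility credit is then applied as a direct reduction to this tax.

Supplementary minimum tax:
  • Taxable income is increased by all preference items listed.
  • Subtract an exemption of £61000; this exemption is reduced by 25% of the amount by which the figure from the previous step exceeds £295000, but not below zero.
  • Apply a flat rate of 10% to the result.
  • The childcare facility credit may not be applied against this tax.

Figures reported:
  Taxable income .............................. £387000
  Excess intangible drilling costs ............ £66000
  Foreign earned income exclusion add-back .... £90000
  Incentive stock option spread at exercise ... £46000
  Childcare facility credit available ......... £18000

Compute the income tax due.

Supplementary minimum tax:
  Adjusted income: £387000 + £66000 + £90000 + £46000 = £589000
  Exemption: 25% × (£589000 − £295000) = £73500 ≥ £61000, so the exemption is fully phased out
  Base: £589000 − £0 = £589000
  £589000 × 10% = £58900

General income tax:
  £126000 × 14% = £17640
  £261000 × 23% = £60030
  → £77670
  Less childcare facility credit £18000 → £59670

£59670 > £58900, so the general income tax governs.

£59670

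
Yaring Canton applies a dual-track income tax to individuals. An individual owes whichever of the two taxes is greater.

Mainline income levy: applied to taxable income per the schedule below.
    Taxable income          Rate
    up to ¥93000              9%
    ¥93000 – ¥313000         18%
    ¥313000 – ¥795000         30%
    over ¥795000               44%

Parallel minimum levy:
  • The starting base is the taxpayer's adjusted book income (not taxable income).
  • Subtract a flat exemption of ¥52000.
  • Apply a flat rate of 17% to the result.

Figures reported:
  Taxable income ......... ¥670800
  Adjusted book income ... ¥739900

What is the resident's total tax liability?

¥155310

Parallel minimum levy:
  Base (adjusted book income): ¥739900
  Less exemption ¥52000 → base ¥687900
  ¥687900 × 17% = ¥116943

Mainline income levy:
  ¥93000 × 9% = ¥8370
  ¥220000 × 18% = ¥39600
  ¥357800 × 30% = ¥107340
  → ¥155310

¥155310 > ¥116943, so the mainline income levy governs.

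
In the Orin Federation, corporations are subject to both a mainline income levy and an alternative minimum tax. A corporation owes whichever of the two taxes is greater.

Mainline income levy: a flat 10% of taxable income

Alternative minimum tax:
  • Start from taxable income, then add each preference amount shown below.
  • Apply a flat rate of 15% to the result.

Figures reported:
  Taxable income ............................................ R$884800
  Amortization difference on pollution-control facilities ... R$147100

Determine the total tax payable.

R$154785

Alternative minimum tax:
  Adjusted income: R$884800 + R$147100 = R$1031900
  R$1031900 × 15% = R$154785

Mainline income levy:
  R$884800 × 10% = R$88480

R$154785 > R$88480, so the alternative minimum tax is the binding amount.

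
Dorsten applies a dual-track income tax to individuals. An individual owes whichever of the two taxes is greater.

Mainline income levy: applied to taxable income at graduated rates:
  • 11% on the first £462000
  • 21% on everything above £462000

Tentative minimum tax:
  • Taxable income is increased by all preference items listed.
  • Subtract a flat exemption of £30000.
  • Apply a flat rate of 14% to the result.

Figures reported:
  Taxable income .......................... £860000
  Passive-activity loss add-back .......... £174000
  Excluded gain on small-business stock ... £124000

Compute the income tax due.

£157920

Tentative minimum tax:
  Adjusted income: £860000 + £174000 + £124000 = £1158000
  Less exemption £30000 → base £1128000
  £1128000 × 14% = £157920

Mainline income levy:
  £462000 × 11% = £50820
  £398000 × 21% = £83580
  → £134400

£157920 > £134400, so the tentative minimum tax is the binding amount.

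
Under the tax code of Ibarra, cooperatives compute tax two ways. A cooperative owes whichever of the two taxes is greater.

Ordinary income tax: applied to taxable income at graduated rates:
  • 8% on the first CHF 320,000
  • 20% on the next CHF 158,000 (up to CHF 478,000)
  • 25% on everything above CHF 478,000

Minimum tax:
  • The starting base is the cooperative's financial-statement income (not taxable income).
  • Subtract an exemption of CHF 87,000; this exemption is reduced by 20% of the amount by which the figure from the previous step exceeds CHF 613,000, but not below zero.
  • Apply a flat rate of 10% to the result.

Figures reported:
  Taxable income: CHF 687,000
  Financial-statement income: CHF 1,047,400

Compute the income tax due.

CHF 109,450

Ordinary income tax:
  CHF 320,000 × 8% = CHF 25,600
  CHF 158,000 × 20% = CHF 31,600
  CHF 209,000 × 25% = CHF 52,250
  → CHF 109,450

Minimum tax:
  Base (financial-statement income): CHF 1,047,400
  Exemption: CHF 87,000 − 20% × (CHF 1,047,400 − CHF 613,000) = CHF 87,000 − CHF 86,880 = CHF 120
  Base: CHF 1,047,400 − CHF 120 = CHF 1,047,280
  CHF 1,047,280 × 10% = CHF 104,728

CHF 109,450 > CHF 104,728, so the ordinary income tax governs.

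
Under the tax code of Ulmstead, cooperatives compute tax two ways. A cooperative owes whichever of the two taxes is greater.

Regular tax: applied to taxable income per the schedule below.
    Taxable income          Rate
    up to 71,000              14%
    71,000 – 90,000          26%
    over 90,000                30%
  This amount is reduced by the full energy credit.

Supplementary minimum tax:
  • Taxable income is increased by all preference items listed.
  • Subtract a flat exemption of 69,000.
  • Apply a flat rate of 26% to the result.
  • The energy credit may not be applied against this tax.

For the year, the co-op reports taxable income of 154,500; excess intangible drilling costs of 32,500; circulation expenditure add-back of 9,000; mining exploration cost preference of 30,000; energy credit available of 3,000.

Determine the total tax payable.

40,820

Regular tax:
  71,000 × 14% = 9,940
  19,000 × 26% = 4,940
  64,500 × 30% = 19,350
  → 34,230
  Less energy credit 3,000 → 31,230

Supplementary minimum tax:
  Adjusted income: 154,500 + 32,500 + 9,000 + 30,000 = 226,000
  Less exemption 69,000 → base 157,000
  157,000 × 26% = 40,820

40,820 > 31,230, so the supplementary minimum tax is the binding amount.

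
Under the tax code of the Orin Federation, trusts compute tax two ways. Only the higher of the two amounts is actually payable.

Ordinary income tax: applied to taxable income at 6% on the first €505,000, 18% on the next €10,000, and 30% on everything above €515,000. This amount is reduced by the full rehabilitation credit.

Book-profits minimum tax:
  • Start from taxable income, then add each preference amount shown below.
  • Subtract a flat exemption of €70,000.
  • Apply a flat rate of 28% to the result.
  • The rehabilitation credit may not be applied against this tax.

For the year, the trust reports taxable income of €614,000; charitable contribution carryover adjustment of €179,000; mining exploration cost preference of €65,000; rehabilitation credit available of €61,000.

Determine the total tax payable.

Ordinary income tax:
  €505,000 × 6% = €30,300
  €10,000 × 18% = €1,800
  €99,000 × 30% = €29,700
  → €61,800
  Less rehabilitation credit €61,000 → €800

Book-profits minimum tax:
  Adjusted income: €614,000 + €179,000 + €65,000 = €858,000
  Less exemption €70,000 → base €788,000
  €788,000 × 28% = €220,640

€220,640 > €800, so the book-profits minimum tax is the binding amount.

€220,640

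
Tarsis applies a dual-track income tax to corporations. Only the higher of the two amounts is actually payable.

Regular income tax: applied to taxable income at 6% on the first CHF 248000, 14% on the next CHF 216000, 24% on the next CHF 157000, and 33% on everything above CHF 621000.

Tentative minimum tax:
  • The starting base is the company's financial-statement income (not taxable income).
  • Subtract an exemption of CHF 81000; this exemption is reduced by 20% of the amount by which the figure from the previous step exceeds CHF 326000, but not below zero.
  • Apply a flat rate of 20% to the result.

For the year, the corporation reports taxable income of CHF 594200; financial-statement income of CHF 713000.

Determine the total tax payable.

Tentative minimum tax:
  Base (financial-statement income): CHF 713000
  Exemption: CHF 81000 − 20% × (CHF 713000 − CHF 326000) = CHF 81000 − CHF 77400 = CHF 3600
  Base: CHF 713000 − CHF 3600 = CHF 709400
  CHF 709400 × 20% = CHF 141880

Regular income tax:
  CHF 248000 × 6% = CHF 14880
  CHF 216000 × 14% = CHF 30240
  CHF 130200 × 24% = CHF 31248
  → CHF 76368

CHF 141880 > CHF 76368, so the tentative minimum tax is the binding amount.

CHF 141880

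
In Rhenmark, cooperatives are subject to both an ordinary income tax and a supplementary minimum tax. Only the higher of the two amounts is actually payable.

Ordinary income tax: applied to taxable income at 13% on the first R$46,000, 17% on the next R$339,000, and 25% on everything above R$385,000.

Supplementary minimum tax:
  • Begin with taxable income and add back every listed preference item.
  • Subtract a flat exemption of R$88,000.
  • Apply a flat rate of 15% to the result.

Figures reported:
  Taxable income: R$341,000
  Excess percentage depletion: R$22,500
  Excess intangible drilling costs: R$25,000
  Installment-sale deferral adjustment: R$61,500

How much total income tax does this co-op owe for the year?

Ordinary income tax:
  R$46,000 × 13% = R$5,980
  R$295,000 × 17% = R$50,150
  → R$56,130

Supplementary minimum tax:
  Adjusted income: R$341,000 + R$22,500 + R$25,000 + R$61,500 = R$450,000
  Less exemption R$88,000 → base R$362,000
  R$362,000 × 15% = R$54,300

R$56,130 > R$54,300, so the ordinary income tax governs.

R$56,130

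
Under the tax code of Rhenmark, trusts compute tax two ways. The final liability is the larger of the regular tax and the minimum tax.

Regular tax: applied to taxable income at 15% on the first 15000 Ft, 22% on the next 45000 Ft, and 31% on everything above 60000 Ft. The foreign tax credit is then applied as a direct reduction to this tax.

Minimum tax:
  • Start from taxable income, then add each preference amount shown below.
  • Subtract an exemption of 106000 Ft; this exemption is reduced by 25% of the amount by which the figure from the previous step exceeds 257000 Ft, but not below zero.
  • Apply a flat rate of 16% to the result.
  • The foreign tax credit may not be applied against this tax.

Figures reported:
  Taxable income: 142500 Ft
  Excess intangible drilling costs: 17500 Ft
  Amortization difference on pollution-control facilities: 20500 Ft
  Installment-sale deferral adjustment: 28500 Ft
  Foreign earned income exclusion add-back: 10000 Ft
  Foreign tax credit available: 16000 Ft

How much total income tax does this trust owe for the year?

21725 Ft

Regular tax:
  15000 Ft × 15% = 2250 Ft
  45000 Ft × 22% = 9900 Ft
  82500 Ft × 31% = 25575 Ft
  → 37725 Ft
  Less foreign tax credit 16000 Ft → 21725 Ft

Minimum tax:
  Adjusted income: 142500 Ft + 17500 Ft + 20500 Ft + 28500 Ft + 10000 Ft = 219000 Ft
  Exemption: 219000 Ft ≤ 257000 Ft, so full 106000 Ft applies
  Base: 219000 Ft − 106000 Ft = 113000 Ft
  113000 Ft × 16% = 18080 Ft

21725 Ft > 18080 Ft, so the regular tax governs.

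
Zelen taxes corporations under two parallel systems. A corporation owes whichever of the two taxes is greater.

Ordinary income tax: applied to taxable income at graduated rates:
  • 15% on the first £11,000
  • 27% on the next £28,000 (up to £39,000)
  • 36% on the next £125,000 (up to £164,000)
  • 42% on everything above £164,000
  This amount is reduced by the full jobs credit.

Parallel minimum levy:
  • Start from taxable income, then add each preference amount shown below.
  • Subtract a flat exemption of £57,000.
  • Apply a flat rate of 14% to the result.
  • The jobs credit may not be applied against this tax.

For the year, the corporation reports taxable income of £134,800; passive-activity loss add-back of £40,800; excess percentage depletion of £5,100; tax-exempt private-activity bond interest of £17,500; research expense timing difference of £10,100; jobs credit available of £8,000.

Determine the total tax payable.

£35,698

Ordinary income tax:
  £11,000 × 15% = £1,650
  £28,000 × 27% = £7,560
  £95,800 × 36% = £34,488
  → £43,698
  Less jobs credit £8,000 → £35,698

Parallel minimum levy:
  Adjusted income: £134,800 + £40,800 + £5,100 + £17,500 + £10,100 = £208,300
  Less exemption £57,000 → base £151,300
  £151,300 × 14% = £21,182

£35,698 > £21,182, so the ordinary income tax governs.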